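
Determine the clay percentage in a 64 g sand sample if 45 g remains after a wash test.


Formula: Clay% = (W_total - W_washed) / W_total * 100
Clay mass = 64 - 45 = 19 g
Clay% = 19 / 64 * 100 = 29.6875%


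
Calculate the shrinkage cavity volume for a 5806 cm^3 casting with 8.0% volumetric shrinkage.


Formula: V_shrink = V_casting * shrinkage_pct / 100
V_shrink = 5806 cm^3 * 8.0 / 100 = 464.4800 cm^3


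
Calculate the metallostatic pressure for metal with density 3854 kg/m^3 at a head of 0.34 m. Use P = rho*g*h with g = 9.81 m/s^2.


Formula: P = rho * g * h
rho * g = 3854 * 9.81 = 37807.74 N/m^3
P = 37807.74 * 0.34 = 12854.6316 Pa

Final answer: 12854.6316 Pa


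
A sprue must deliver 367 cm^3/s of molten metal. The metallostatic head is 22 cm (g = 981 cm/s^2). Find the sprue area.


Formula: v = sqrt(2*g*h), A = Q/v
Velocity: v = sqrt(2 * 981 * 22) = sqrt(43164) = 207.7595 cm/s
Sprue area: A = Q / v = 367 / 207.7595 = 1.7665 cm^2

1.7665 cm^2


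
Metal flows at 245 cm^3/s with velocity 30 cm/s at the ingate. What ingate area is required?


Formula: A_ingate = Q / v  (continuity equation)
A = 245 cm^3/s / 30 cm/s = 8.1667 cm^2


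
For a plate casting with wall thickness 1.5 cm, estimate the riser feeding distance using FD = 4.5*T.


Formula: FD = 4.5 * T  (riser feeding-distance rule)
FD = 4.5 * 1.5 cm = 6.7500 cm

6.7500 cm


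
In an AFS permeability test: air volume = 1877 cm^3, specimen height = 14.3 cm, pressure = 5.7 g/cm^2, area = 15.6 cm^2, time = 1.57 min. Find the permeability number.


Formula: Permeability Number P = (V * H) / (p * A * t)
Numerator: V * H = 1877 * 14.3 = 26841.1
Denominator: p * A * t = 5.7 * 15.6 * 1.57 = 139.6044
P = 26841.1 / 139.6044 = 192.2654

Final answer: 192.2654


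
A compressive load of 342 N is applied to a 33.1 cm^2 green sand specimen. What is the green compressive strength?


Formula: Compressive Strength = Force / Area
Strength = 342 N / 33.1 cm^2 = 10.3323 N/cm^2

Final answer: 10.3323 N/cm^2


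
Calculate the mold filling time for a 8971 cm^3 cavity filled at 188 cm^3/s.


Formula: t_fill = V_mold / Q_flow
t = 8971 cm^3 / 188 cm^3/s = 47.7181 s

Answer: 47.7181 s


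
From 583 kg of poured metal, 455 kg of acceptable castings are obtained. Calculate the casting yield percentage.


Formula: Casting Yield = (W_good / W_total) * 100
Yield = (455 kg / 583 kg) * 100 = 78.0446%


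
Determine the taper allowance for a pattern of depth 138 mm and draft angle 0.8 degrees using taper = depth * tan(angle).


Formula: taper = depth * tan(draft_angle)
tan(0.8 deg) = 0.0139635
taper = 138 mm * 0.0139635 = 1.9270 mm

1.9270 mm


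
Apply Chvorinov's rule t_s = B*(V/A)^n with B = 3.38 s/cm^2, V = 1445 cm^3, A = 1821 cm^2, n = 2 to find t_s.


Formula: t_s = B * (V/A)^n  (Chvorinov's rule, n=2)
Modulus M = V/A = 1445/1821 = 0.793520 cm
M^2 = 0.793520^2 = 0.629674 cm^2
t_s = 3.38 * 0.629674 = 2.1283 s

Final answer: 2.1283 s


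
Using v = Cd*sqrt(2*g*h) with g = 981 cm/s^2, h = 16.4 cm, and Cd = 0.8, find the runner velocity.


Formula: v = Cd * sqrt(2 * g * h)  (Torricelli with discharge coefficient)
2*g*h = 2 * 981 * 16.4 = 32176.8 cm^2/s^2
sqrt(32176.8) = 179.37893 cm/s
v = 0.8 * 179.37893 = 143.5031 cm/s

Final answer: 143.5031 cm/s


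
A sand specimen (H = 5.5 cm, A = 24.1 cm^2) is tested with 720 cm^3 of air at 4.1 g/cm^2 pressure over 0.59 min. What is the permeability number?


Formula: Permeability Number P = (V * H) / (p * A * t)
Numerator: V * H = 720 * 5.5 = 3960.0
Denominator: p * A * t = 4.1 * 24.1 * 0.59 = 58.2979
P = 3960.0 / 58.2979 = 67.9270


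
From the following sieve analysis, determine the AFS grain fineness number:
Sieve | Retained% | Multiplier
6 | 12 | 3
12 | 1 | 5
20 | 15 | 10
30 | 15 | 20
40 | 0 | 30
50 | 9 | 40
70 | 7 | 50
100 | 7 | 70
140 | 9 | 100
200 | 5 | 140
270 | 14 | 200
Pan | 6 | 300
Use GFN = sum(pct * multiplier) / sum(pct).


Formula: GFN = sum(pct * multiplier) / sum(pct)
sum(pct * multiplier) = 7891
sum(pct) = 100
GFN = 7891 / 100 = 78.91

Final answer: 78.91


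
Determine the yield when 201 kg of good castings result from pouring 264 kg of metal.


Formula: Casting Yield = (W_good / W_total) * 100
Yield = (201 kg / 264 kg) * 100 = 76.1364%

Final answer: 76.1364%


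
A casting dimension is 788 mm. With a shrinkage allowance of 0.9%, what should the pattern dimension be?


Formula: L_pattern = L_casting * (1 + shrinkage_rate/100)
Shrinkage factor = 1 + 0.9/100 = 1.009
L_pattern = 788 mm * 1.009 = 795.0920 mm

Final answer: 795.0920 mm


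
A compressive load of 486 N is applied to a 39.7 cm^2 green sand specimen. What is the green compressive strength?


Formula: Compressive Strength = Force / Area
Strength = 486 N / 39.7 cm^2 = 12.2418 N/cm^2

Answer: 12.2418 N/cm^2


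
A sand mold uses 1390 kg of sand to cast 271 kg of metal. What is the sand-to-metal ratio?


Formula: Sand-to-Metal Ratio = W_sand / W_metal
Ratio = 1390 kg / 271 kg = 5.1292


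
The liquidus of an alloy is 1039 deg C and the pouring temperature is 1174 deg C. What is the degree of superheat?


Formula: Superheat = T_pour - T_melt
Superheat = 1174 - 1039 = 135 deg C


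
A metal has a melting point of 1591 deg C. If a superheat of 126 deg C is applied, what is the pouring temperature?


Formula: T_pour = T_melt + Superheat
T_pour = 1591 + 126 = 1717 deg C

1717 deg C


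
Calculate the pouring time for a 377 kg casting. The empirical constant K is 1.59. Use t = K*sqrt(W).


Formula: t = K * sqrt(W)
sqrt(W) = sqrt(377) = 19.41649
t = 1.59 * 19.41649 = 30.8722 s


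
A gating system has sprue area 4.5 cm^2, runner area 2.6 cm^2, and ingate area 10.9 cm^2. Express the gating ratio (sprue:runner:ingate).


Sprue:Runner:Ingate = 1 : 2.6/4.5 : 10.9/4.5 = 1:0.58:2.42

Answer: 1:0.58:2.42


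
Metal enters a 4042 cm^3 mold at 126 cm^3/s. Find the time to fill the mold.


Formula: t_fill = V_mold / Q_flow
t = 4042 cm^3 / 126 cm^3/s = 32.0794 s

32.0794 s


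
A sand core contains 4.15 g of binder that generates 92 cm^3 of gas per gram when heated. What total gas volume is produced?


Formula: V_gas = W_binder * gas_evolution_rate
V = 4.15 g * 92 cm^3/g = 381.8000 cm^3

381.8000 cm^3


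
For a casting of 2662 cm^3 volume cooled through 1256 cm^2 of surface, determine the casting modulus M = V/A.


Formula: Casting Modulus M = V / A
M = 2662 cm^3 / 1256 cm^2 = 2.1194 cm

Final answer: 2.1194 cm


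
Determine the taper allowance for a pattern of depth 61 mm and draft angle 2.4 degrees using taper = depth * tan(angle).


Formula: taper = depth * tan(draft_angle)
tan(2.4 deg) = 0.0419124
taper = 61 mm * 0.0419124 = 2.5567 mm

Answer: 2.5567 mm


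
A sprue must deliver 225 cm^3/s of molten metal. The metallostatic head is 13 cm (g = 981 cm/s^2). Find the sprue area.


Formula: v = sqrt(2*g*h), A = Q/v
Velocity: v = sqrt(2 * 981 * 13) = sqrt(25506) = 159.7060 cm/s
Sprue area: A = Q / v = 225 / 159.7060 = 1.4088 cm^2

1.4088 cm^2


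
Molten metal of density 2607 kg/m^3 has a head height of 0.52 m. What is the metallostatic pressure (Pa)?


Formula: P = rho * g * h
rho * g = 2607 * 9.81 = 25574.67 N/m^3
P = 25574.67 * 0.52 = 13298.8284 Pa

Answer: 13298.8284 Pa


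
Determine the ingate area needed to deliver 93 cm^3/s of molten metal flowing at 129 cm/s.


Formula: A_ingate = Q / v  (continuity equation)
A = 93 cm^3/s / 129 cm/s = 0.7209 cm^2

Answer: 0.7209 cm^2


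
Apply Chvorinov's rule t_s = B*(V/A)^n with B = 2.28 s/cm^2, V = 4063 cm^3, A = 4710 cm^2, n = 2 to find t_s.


Formula: t_s = B * (V/A)^n  (Chvorinov's rule, n=2)
Modulus M = V/A = 4063/4710 = 0.862633 cm
M^2 = 0.862633^2 = 0.744136 cm^2
t_s = 2.28 * 0.744136 = 1.6966 s

Answer: 1.6966 s


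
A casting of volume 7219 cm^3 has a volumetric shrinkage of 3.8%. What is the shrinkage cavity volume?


Formula: V_shrink = V_casting * shrinkage_pct / 100
V_shrink = 7219 cm^3 * 3.8 / 100 = 274.3220 cm^3

Final answer: 274.3220 cm^3


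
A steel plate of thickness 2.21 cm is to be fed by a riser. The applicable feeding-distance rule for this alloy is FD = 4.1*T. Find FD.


Formula: FD = 4.1 * T  (riser feeding-distance rule)
FD = 4.1 * 2.21 cm = 9.0610 cm

Final answer: 9.0610 cm


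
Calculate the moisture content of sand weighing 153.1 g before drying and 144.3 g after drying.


Formula: MC = (W_wet - W_dry) / W_wet * 100
Water mass = 153.1 - 144.3 = 8.8 g
MC = 8.8 / 153.1 * 100 = 5.7479%


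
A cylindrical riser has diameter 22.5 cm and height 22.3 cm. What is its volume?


Formula: V = pi * (D/2)^2 * H  (cylinder volume)
Radius = D/2 = 22.5/2 = 11.25 cm
V = pi * 11.25^2 * 22.3 = 8866.6544 cm^3


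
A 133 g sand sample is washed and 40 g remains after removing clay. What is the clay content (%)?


Formula: Clay% = (W_total - W_washed) / W_total * 100
Clay mass = 133 - 40 = 93 g
Clay% = 93 / 133 * 100 = 69.9248%


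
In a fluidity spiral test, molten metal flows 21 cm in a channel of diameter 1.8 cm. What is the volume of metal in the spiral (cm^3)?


Formula: V = pi * (d/2)^2 * L  (cylinder volume)
Radius = 1.8/2 = 0.9 cm
V = pi * 0.9^2 * 21 = 53.4385 cm^3

Answer: 53.4385 cm^3


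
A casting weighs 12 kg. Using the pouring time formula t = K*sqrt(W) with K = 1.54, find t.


Formula: t = K * sqrt(W)
sqrt(W) = sqrt(12) = 3.46410
t = 1.54 * 3.46410 = 5.3347 s

Final answer: 5.3347 s


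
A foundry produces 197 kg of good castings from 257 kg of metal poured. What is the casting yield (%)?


Formula: Casting Yield = (W_good / W_total) * 100
Yield = (197 kg / 257 kg) * 100 = 76.6537%

Final answer: 76.6537%


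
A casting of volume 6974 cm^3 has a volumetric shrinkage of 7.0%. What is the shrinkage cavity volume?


Formula: V_shrink = V_casting * shrinkage_pct / 100
V_shrink = 6974 cm^3 * 7.0 / 100 = 488.1800 cm^3

488.1800 cm^3


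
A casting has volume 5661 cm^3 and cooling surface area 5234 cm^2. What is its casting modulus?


Formula: Casting Modulus M = V / A
M = 5661 cm^3 / 5234 cm^2 = 1.0816 cm

Answer: 1.0816 cm


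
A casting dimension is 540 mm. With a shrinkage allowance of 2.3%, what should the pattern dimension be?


Formula: L_pattern = L_casting * (1 + shrinkage_rate/100)
Shrinkage factor = 1 + 2.3/100 = 1.023
L_pattern = 540 mm * 1.023 = 552.4200 mm

Answer: 552.4200 mm


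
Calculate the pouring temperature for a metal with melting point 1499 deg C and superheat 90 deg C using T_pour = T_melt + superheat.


Formula: T_pour = T_melt + Superheat
T_pour = 1499 + 90 = 1589 deg C


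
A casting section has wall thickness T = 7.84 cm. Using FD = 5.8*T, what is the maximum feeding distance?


Formula: FD = 5.8 * T  (riser feeding-distance rule)
FD = 5.8 * 7.84 cm = 45.4720 cm

Final answer: 45.4720 cm


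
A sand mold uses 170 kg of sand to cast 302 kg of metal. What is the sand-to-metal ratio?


Formula: Sand-to-Metal Ratio = W_sand / W_metal
Ratio = 170 kg / 302 kg = 0.5629

Final answer: 0.5629


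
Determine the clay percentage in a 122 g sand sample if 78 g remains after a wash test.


Formula: Clay% = (W_total - W_washed) / W_total * 100
Clay mass = 122 - 78 = 44 g
Clay% = 44 / 122 * 100 = 36.0656%

36.0656%


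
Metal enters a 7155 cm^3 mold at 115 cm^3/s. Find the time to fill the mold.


Formula: t_fill = V_mold / Q_flow
t = 7155 cm^3 / 115 cm^3/s = 62.2174 s

62.2174 s


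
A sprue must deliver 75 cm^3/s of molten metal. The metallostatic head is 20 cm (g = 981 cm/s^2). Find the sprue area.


Formula: v = sqrt(2*g*h), A = Q/v
Velocity: v = sqrt(2 * 981 * 20) = sqrt(39240) = 198.0909 cm/s
Sprue area: A = Q / v = 75 / 198.0909 = 0.3786 cm^2


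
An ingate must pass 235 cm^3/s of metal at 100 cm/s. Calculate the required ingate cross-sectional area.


Formula: A_ingate = Q / v  (continuity equation)
A = 235 cm^3/s / 100 cm/s = 2.3500 cm^2


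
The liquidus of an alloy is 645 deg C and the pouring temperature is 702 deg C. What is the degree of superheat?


Formula: Superheat = T_pour - T_melt
Superheat = 702 - 645 = 57 deg C

Answer: 57 deg C


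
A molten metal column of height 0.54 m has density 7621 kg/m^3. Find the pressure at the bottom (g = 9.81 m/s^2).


Formula: P = rho * g * h
rho * g = 7621 * 9.81 = 74762.01 N/m^3
P = 74762.01 * 0.54 = 40371.4854 Pa

Answer: 40371.4854 Pa


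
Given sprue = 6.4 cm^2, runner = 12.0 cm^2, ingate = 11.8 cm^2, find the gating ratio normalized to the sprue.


Sprue:Runner:Ingate = 1 : 12.0/6.4 : 11.8/6.4 = 1:1.88:1.84

Answer: 1:1.88:1.84


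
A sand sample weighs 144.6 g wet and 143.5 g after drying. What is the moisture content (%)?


Formula: MC = (W_wet - W_dry) / W_wet * 100
Water mass = 144.6 - 143.5 = 1.1 g
MC = 1.1 / 144.6 * 100 = 0.7607%

Answer: 0.7607%


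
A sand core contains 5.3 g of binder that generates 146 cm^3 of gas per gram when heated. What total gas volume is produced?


Formula: V_gas = W_binder * gas_evolution_rate
V = 5.3 g * 146 cm^3/g = 773.8000 cm^3

Answer: 773.8000 cm^3


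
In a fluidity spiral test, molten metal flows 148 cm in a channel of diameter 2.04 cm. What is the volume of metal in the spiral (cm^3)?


Formula: V = pi * (d/2)^2 * L  (cylinder volume)
Radius = 2.04/2 = 1.02 cm
V = pi * 1.02^2 * 148 = 483.7399 cm^3

Answer: 483.7399 cm^3


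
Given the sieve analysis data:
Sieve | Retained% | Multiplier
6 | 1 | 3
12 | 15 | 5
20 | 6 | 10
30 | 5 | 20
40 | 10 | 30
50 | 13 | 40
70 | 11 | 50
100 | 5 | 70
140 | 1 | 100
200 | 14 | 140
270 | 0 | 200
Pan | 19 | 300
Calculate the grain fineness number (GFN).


Formula: GFN = sum(pct * multiplier) / sum(pct)
sum(pct * multiplier) = 9718
sum(pct) = 100
GFN = 9718 / 100 = 97.18

Answer: 97.18


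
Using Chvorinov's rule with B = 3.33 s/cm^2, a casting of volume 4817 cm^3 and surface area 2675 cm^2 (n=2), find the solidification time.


Formula: t_s = B * (V/A)^n  (Chvorinov's rule, n=2)
Modulus M = V/A = 4817/2675 = 1.800748 cm
M^2 = 1.800748^2 = 3.242693 cm^2
t_s = 3.33 * 3.242693 = 10.7982 s

Final answer: 10.7982 s


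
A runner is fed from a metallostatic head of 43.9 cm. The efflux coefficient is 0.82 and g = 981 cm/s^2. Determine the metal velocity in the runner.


Formula: v = Cd * sqrt(2 * g * h)  (Torricelli with discharge coefficient)
2*g*h = 2 * 981 * 43.9 = 86131.8 cm^2/s^2
sqrt(86131.8) = 293.48220 cm/s
v = 0.82 * 293.48220 = 240.6554 cm/s

240.6554 cm/s


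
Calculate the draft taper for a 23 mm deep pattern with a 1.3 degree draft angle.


Formula: taper = depth * tan(draft_angle)
tan(1.3 deg) = 0.0226932
taper = 23 mm * 0.0226932 = 0.5219 mm

Answer: 0.5219 mm


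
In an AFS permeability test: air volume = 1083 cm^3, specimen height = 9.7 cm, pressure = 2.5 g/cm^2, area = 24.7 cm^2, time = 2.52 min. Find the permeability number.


Formula: Permeability Number P = (V * H) / (p * A * t)
Numerator: V * H = 1083 * 9.7 = 10505.1
Denominator: p * A * t = 2.5 * 24.7 * 2.52 = 155.61
P = 10505.1 / 155.61 = 67.5092


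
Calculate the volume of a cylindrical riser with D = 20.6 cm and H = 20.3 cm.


Formula: V = pi * (D/2)^2 * H  (cylinder volume)
Radius = D/2 = 20.6/2 = 10.3 cm
V = pi * 10.3^2 * 20.3 = 6765.8188 cm^3

Final answer: 6765.8188 cm^3


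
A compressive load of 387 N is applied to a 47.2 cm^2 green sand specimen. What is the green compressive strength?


Formula: Compressive Strength = Force / Area
Strength = 387 N / 47.2 cm^2 = 8.1992 N/cm^2

Answer: 8.1992 N/cm^2


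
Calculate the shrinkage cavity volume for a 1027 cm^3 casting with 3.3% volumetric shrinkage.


Formula: V_shrink = V_casting * shrinkage_pct / 100
V_shrink = 1027 cm^3 * 3.3 / 100 = 33.8910 cm^3

Final answer: 33.8910 cm^3


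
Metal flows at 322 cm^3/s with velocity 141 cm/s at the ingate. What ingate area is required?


Formula: A_ingate = Q / v  (continuity equation)
A = 322 cm^3/s / 141 cm/s = 2.2837 cm^2


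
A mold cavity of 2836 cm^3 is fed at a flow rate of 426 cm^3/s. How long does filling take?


Formula: t_fill = V_mold / Q_flow
t = 2836 cm^3 / 426 cm^3/s = 6.6573 s

6.6573 s


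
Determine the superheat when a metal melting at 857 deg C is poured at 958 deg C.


Formula: Superheat = T_pour - T_melt
Superheat = 958 - 857 = 101 deg C


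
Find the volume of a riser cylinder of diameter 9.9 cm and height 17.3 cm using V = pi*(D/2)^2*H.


Formula: V = pi * (D/2)^2 * H  (cylinder volume)
Radius = D/2 = 9.9/2 = 4.95 cm
V = pi * 4.95^2 * 17.3 = 1331.6999 cm^3

Final answer: 1331.6999 cm^3


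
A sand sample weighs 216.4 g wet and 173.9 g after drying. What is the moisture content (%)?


Formula: MC = (W_wet - W_dry) / W_wet * 100
Water mass = 216.4 - 173.9 = 42.5 g
MC = 42.5 / 216.4 * 100 = 19.6396%

19.6396%


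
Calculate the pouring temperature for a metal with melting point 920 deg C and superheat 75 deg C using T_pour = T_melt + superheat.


Formula: T_pour = T_melt + Superheat
T_pour = 920 + 75 = 995 deg C

Final answer: 995 deg C


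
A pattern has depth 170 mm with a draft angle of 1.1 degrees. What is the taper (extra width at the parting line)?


Formula: taper = depth * tan(draft_angle)
tan(1.1 deg) = 0.0192010
taper = 170 mm * 0.0192010 = 3.2642 mm

Final answer: 3.2642 mm


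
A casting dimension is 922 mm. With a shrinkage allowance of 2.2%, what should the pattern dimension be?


Formula: L_pattern = L_casting * (1 + shrinkage_rate/100)
Shrinkage factor = 1 + 2.2/100 = 1.022
L_pattern = 922 mm * 1.022 = 942.2840 mm

Answer: 942.2840 mm


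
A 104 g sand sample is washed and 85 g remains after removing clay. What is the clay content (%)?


Formula: Clay% = (W_total - W_washed) / W_total * 100
Clay mass = 104 - 85 = 19 g
Clay% = 19 / 104 * 100 = 18.2692%


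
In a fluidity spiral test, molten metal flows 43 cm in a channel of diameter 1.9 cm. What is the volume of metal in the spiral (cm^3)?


Formula: V = pi * (d/2)^2 * L  (cylinder volume)
Radius = 1.9/2 = 0.95 cm
V = pi * 0.95^2 * 43 = 121.9174 cm^3

Final answer: 121.9174 cm^3


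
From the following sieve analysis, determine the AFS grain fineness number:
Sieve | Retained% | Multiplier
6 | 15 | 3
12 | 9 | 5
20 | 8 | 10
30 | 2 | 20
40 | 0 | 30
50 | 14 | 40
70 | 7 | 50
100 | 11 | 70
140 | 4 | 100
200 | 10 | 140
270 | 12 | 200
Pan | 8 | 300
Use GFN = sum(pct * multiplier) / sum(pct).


Formula: GFN = sum(pct * multiplier) / sum(pct)
sum(pct * multiplier) = 8490
sum(pct) = 100
GFN = 8490 / 100 = 84.90

84.90


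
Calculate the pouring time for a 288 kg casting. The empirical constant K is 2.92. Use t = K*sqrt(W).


Formula: t = K * sqrt(W)
sqrt(W) = sqrt(288) = 16.97056
t = 2.92 * 16.97056 = 49.5540 s

Answer: 49.5540 s


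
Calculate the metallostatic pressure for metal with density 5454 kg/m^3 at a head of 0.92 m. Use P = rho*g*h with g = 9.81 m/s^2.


Formula: P = rho * g * h
rho * g = 5454 * 9.81 = 53503.74 N/m^3
P = 53503.74 * 0.92 = 49223.4408 Pa


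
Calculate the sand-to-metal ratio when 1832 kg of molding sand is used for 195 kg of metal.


Formula: Sand-to-Metal Ratio = W_sand / W_metal
Ratio = 1832 kg / 195 kg = 9.3949


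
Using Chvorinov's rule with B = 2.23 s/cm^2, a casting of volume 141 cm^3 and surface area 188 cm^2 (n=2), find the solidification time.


Formula: t_s = B * (V/A)^n  (Chvorinov's rule, n=2)
Modulus M = V/A = 141/188 = 0.750000 cm
M^2 = 0.750000^2 = 0.562500 cm^2
t_s = 2.23 * 0.562500 = 1.2544 s

Answer: 1.2544 s


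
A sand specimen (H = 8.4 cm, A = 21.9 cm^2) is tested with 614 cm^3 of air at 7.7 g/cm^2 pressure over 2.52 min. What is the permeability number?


Formula: Permeability Number P = (V * H) / (p * A * t)
Numerator: V * H = 614 * 8.4 = 5157.6
Denominator: p * A * t = 7.7 * 21.9 * 2.52 = 424.9476
P = 5157.6 / 424.9476 = 12.1370


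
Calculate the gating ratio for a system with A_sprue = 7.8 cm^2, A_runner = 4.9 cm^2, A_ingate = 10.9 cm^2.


Sprue:Runner:Ingate = 1 : 4.9/7.8 : 10.9/7.8 = 1:0.63:1.40


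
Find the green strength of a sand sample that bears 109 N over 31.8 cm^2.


Formula: Compressive Strength = Force / Area
Strength = 109 N / 31.8 cm^2 = 3.4277 N/cm^2

Final answer: 3.4277 N/cm^2


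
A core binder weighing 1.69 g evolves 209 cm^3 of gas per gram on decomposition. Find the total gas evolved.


Formula: V_gas = W_binder * gas_evolution_rate
V = 1.69 g * 209 cm^3/g = 353.2100 cm^3


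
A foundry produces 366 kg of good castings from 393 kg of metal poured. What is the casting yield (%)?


Formula: Casting Yield = (W_good / W_total) * 100
Yield = (366 kg / 393 kg) * 100 = 93.1298%

93.1298%


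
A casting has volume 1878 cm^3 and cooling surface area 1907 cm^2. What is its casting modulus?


Formula: Casting Modulus M = V / A
M = 1878 cm^3 / 1907 cm^2 = 0.9848 cm


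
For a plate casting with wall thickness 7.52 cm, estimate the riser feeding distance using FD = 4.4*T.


Formula: FD = 4.4 * T  (riser feeding-distance rule)
FD = 4.4 * 7.52 cm = 33.0880 cm


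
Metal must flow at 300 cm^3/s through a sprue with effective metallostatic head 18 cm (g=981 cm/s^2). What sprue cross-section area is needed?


Formula: v = sqrt(2*g*h), A = Q/v
Velocity: v = sqrt(2 * 981 * 18) = sqrt(35316) = 187.9255 cm/s
Sprue area: A = Q / v = 300 / 187.9255 = 1.5964 cm^2

1.5964 cm^2


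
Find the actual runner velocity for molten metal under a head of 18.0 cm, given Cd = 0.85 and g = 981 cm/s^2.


Formula: v = Cd * sqrt(2 * g * h)  (Torricelli with discharge coefficient)
2*g*h = 2 * 981 * 18.0 = 35316.0 cm^2/s^2
sqrt(35316.0) = 187.92552 cm/s
v = 0.85 * 187.92552 = 159.7367 cm/s

Final answer: 159.7367 cm/s


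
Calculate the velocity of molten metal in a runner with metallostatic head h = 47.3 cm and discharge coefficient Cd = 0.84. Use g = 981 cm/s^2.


Formula: v = Cd * sqrt(2 * g * h)  (Torricelli with discharge coefficient)
2*g*h = 2 * 981 * 47.3 = 92802.6 cm^2/s^2
sqrt(92802.6) = 304.63519 cm/s
v = 0.84 * 304.63519 = 255.8936 cm/s


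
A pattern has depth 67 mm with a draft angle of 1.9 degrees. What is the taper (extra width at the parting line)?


Formula: taper = depth * tan(draft_angle)
tan(1.9 deg) = 0.0331734
taper = 67 mm * 0.0331734 = 2.2226 mm

2.2226 mm


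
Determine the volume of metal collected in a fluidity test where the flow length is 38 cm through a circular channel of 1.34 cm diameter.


Formula: V = pi * (d/2)^2 * L  (cylinder volume)
Radius = 1.34/2 = 0.67 cm
V = pi * 0.67^2 * 38 = 53.5899 cm^3

Final answer: 53.5899 cm^3


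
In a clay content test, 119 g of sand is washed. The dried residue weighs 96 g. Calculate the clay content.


Formula: Clay% = (W_total - W_washed) / W_total * 100
Clay mass = 119 - 96 = 23 g
Clay% = 23 / 119 * 100 = 19.3277%


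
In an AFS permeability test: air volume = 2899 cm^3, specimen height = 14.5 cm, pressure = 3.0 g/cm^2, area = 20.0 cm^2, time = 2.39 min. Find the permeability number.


Formula: Permeability Number P = (V * H) / (p * A * t)
Numerator: V * H = 2899 * 14.5 = 42035.5
Denominator: p * A * t = 3.0 * 20.0 * 2.39 = 143.4
P = 42035.5 / 143.4 = 293.1346

Answer: 293.1346


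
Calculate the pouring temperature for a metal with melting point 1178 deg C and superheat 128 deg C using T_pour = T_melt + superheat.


Formula: T_pour = T_melt + Superheat
T_pour = 1178 + 128 = 1306 deg C

Final answer: 1306 deg C


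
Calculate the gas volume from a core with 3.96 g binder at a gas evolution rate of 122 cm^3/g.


Formula: V_gas = W_binder * gas_evolution_rate
V = 3.96 g * 122 cm^3/g = 483.1200 cm^3

483.1200 cm^3


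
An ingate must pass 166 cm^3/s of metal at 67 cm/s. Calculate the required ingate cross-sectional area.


Formula: A_ingate = Q / v  (continuity equation)
A = 166 cm^3/s / 67 cm/s = 2.4776 cm^2

Answer: 2.4776 cm^2


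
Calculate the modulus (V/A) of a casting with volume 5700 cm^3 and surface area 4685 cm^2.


Formula: Casting Modulus M = V / A
M = 5700 cm^3 / 4685 cm^2 = 1.2166 cm

1.2166 cm


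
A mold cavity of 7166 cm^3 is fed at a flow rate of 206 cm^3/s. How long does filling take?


Formula: t_fill = V_mold / Q_flow
t = 7166 cm^3 / 206 cm^3/s = 34.7864 s


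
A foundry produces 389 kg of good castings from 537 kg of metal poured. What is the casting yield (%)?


Formula: Casting Yield = (W_good / W_total) * 100
Yield = (389 kg / 537 kg) * 100 = 72.4395%


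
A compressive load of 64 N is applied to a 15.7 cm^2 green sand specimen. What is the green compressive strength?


Formula: Compressive Strength = Force / Area
Strength = 64 N / 15.7 cm^2 = 4.0764 N/cm^2

Answer: 4.0764 N/cm^2


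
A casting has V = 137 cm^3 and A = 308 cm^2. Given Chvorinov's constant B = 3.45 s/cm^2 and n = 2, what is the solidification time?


Formula: t_s = B * (V/A)^n  (Chvorinov's rule, n=2)
Modulus M = V/A = 137/308 = 0.444805 cm
M^2 = 0.444805^2 = 0.197851 cm^2
t_s = 3.45 * 0.197851 = 0.6826 s

0.6826 s


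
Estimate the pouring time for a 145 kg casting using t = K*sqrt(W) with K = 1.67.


Formula: t = K * sqrt(W)
sqrt(W) = sqrt(145) = 12.04159
t = 1.67 * 12.04159 = 20.1095 s

Final answer: 20.1095 s


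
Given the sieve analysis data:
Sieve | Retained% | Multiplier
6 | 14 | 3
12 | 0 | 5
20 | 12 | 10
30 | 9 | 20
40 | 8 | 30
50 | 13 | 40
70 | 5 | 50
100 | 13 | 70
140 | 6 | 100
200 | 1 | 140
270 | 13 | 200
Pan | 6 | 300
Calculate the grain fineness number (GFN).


Formula: GFN = sum(pct * multiplier) / sum(pct)
sum(pct * multiplier) = 7402
sum(pct) = 100
GFN = 7402 / 100 = 74.02

Final answer: 74.02


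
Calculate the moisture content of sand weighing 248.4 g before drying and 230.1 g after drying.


Formula: MC = (W_wet - W_dry) / W_wet * 100
Water mass = 248.4 - 230.1 = 18.3 g
MC = 18.3 / 248.4 * 100 = 7.3671%


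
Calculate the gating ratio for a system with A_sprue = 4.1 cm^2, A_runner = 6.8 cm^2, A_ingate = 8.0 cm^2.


Sprue:Runner:Ingate = 1 : 6.8/4.1 : 8.0/4.1 = 1:1.66:1.95

Answer: 1:1.66:1.95


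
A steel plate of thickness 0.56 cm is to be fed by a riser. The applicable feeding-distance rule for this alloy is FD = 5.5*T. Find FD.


Formula: FD = 5.5 * T  (riser feeding-distance rule)
FD = 5.5 * 0.56 cm = 3.0800 cm


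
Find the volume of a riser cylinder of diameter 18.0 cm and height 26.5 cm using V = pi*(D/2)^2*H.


Formula: V = pi * (D/2)^2 * H  (cylinder volume)
Radius = D/2 = 18.0/2 = 9.0 cm
V = pi * 9.0^2 * 26.5 = 6743.4286 cm^3

6743.4286 cm^3


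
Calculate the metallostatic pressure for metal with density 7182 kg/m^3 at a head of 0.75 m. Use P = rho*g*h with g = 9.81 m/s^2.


Formula: P = rho * g * h
rho * g = 7182 * 9.81 = 70455.42 N/m^3
P = 70455.42 * 0.75 = 52841.5650 Pa

Final answer: 52841.5650 Pa


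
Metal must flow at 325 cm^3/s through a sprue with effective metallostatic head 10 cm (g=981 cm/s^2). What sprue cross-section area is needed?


Formula: v = sqrt(2*g*h), A = Q/v
Velocity: v = sqrt(2 * 981 * 10) = sqrt(19620) = 140.0714 cm/s
Sprue area: A = Q / v = 325 / 140.0714 = 2.3202 cm^2

2.3202 cm^2


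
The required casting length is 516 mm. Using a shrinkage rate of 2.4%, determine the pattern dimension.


Formula: L_pattern = L_casting * (1 + shrinkage_rate/100)
Shrinkage factor = 1 + 2.4/100 = 1.024
L_pattern = 516 mm * 1.024 = 528.3840 mm

Answer: 528.3840 mm


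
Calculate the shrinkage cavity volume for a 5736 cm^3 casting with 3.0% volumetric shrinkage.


Formula: V_shrink = V_casting * shrinkage_pct / 100
V_shrink = 5736 cm^3 * 3.0 / 100 = 172.0800 cm^3

172.0800 cm^3


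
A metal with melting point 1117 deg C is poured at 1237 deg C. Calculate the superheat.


Formula: Superheat = T_pour - T_melt
Superheat = 1237 - 1117 = 120 deg C

120 deg C


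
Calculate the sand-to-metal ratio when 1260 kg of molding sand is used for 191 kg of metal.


Formula: Sand-to-Metal Ratio = W_sand / W_metal
Ratio = 1260 kg / 191 kg = 6.5969

Final answer: 6.5969


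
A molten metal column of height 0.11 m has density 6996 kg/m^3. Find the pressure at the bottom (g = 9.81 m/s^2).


Formula: P = rho * g * h
rho * g = 6996 * 9.81 = 68630.76 N/m^3
P = 68630.76 * 0.11 = 7549.3836 Pa

Answer: 7549.3836 Pa


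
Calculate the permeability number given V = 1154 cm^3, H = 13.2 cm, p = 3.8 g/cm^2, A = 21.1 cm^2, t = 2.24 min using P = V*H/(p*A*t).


Formula: Permeability Number P = (V * H) / (p * A * t)
Numerator: V * H = 1154 * 13.2 = 15232.8
Denominator: p * A * t = 3.8 * 21.1 * 2.24 = 179.6032
P = 15232.8 / 179.6032 = 84.8136

84.8136


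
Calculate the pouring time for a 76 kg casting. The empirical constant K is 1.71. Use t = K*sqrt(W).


Formula: t = K * sqrt(W)
sqrt(W) = sqrt(76) = 8.71780
t = 1.71 * 8.71780 = 14.9074 s

Answer: 14.9074 s


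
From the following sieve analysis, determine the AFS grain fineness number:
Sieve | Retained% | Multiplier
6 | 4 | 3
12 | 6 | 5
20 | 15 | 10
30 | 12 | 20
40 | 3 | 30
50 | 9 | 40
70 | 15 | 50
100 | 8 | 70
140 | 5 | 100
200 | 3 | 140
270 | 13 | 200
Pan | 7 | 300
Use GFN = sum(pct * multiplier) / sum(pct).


Formula: GFN = sum(pct * multiplier) / sum(pct)
sum(pct * multiplier) = 7812
sum(pct) = 100
GFN = 7812 / 100 = 78.12

78.12


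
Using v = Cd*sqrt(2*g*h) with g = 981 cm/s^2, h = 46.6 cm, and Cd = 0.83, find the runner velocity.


Formula: v = Cd * sqrt(2 * g * h)  (Torricelli with discharge coefficient)
2*g*h = 2 * 981 * 46.6 = 91429.2 cm^2/s^2
sqrt(91429.2) = 302.37262 cm/s
v = 0.83 * 302.37262 = 250.9693 cm/s

Answer: 250.9693 cm/s


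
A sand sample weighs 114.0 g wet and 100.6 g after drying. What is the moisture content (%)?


Formula: MC = (W_wet - W_dry) / W_wet * 100
Water mass = 114.0 - 100.6 = 13.4 g
MC = 13.4 / 114.0 * 100 = 11.7544%

Answer: 11.7544%


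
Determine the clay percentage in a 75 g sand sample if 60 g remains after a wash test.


Formula: Clay% = (W_total - W_washed) / W_total * 100
Clay mass = 75 - 60 = 15 g
Clay% = 15 / 75 * 100 = 20.0000%

20.0000%


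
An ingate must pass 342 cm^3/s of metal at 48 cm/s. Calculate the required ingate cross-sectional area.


Formula: A_ingate = Q / v  (continuity equation)
A = 342 cm^3/s / 48 cm/s = 7.1250 cm^2

7.1250 cm^2


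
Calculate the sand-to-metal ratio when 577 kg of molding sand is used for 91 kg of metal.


Formula: Sand-to-Metal Ratio = W_sand / W_metal
Ratio = 577 kg / 91 kg = 6.3407

6.3407


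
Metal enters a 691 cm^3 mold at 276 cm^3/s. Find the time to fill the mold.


Formula: t_fill = V_mold / Q_flow
t = 691 cm^3 / 276 cm^3/s = 2.5036 s


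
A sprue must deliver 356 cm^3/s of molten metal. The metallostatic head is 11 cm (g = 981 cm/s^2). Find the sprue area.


Formula: v = sqrt(2*g*h), A = Q/v
Velocity: v = sqrt(2 * 981 * 11) = sqrt(21582) = 146.9081 cm/s
Sprue area: A = Q / v = 356 / 146.9081 = 2.4233 cm^2

Answer: 2.4233 cm^2


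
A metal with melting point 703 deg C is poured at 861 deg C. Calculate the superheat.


Formula: Superheat = T_pour - T_melt
Superheat = 861 - 703 = 158 deg C

Final answer: 158 deg C


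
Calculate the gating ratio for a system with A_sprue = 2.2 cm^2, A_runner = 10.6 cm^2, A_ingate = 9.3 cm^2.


Sprue:Runner:Ingate = 1 : 10.6/2.2 : 9.3/2.2 = 1:4.82:4.23

Final answer: 1:4.82:4.23


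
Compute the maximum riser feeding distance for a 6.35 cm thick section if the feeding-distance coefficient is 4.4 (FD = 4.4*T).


Formula: FD = 4.4 * T  (riser feeding-distance rule)
FD = 4.4 * 6.35 cm = 27.9400 cm

Final answer: 27.9400 cm


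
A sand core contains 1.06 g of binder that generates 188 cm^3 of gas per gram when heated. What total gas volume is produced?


Formula: V_gas = W_binder * gas_evolution_rate
V = 1.06 g * 188 cm^3/g = 199.2800 cm^3

Final answer: 199.2800 cm^3


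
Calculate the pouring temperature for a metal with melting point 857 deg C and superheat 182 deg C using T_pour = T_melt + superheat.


Formula: T_pour = T_melt + Superheat
T_pour = 857 + 182 = 1039 deg C

1039 deg C


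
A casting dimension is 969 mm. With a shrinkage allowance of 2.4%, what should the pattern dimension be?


Formula: L_pattern = L_casting * (1 + shrinkage_rate/100)
Shrinkage factor = 1 + 2.4/100 = 1.024
L_pattern = 969 mm * 1.024 = 992.2560 mm


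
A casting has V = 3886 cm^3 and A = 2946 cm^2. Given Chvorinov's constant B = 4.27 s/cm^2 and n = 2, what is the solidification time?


Formula: t_s = B * (V/A)^n  (Chvorinov's rule, n=2)
Modulus M = V/A = 3886/2946 = 1.319077 cm
M^2 = 1.319077^2 = 1.739964 cm^2
t_s = 4.27 * 1.739964 = 7.4296 s


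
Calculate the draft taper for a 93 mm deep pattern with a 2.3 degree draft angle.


Formula: taper = depth * tan(draft_angle)
tan(2.3 deg) = 0.0401641
taper = 93 mm * 0.0401641 = 3.7353 mm


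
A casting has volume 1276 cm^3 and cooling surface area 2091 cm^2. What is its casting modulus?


Formula: Casting Modulus M = V / A
M = 1276 cm^3 / 2091 cm^2 = 0.6102 cm

0.6102 cm


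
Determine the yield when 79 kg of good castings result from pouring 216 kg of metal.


Formula: Casting Yield = (W_good / W_total) * 100
Yield = (79 kg / 216 kg) * 100 = 36.5741%


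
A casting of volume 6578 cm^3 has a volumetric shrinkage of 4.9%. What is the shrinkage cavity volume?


Formula: V_shrink = V_casting * shrinkage_pct / 100
V_shrink = 6578 cm^3 * 4.9 / 100 = 322.3220 cm^3

Answer: 322.3220 cm^3


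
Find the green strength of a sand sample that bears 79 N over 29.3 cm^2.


Formula: Compressive Strength = Force / Area
Strength = 79 N / 29.3 cm^2 = 2.6962 N/cm^2

Final answer: 2.6962 N/cm^2


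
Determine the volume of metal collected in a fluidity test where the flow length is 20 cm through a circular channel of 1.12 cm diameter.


Formula: V = pi * (d/2)^2 * L  (cylinder volume)
Radius = 1.12/2 = 0.56 cm
V = pi * 0.56^2 * 20 = 19.7041 cm^3


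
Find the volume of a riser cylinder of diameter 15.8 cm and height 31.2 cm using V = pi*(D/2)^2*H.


Formula: V = pi * (D/2)^2 * H  (cylinder volume)
Radius = D/2 = 15.8/2 = 7.9 cm
V = pi * 7.9^2 * 31.2 = 6117.2841 cm^3


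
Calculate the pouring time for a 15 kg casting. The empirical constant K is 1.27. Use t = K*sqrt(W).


Formula: t = K * sqrt(W)
sqrt(W) = sqrt(15) = 3.87298
t = 1.27 * 3.87298 = 4.9187 s

Answer: 4.9187 s


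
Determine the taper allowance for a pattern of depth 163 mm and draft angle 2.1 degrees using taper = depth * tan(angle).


Formula: taper = depth * tan(draft_angle)
tan(2.1 deg) = 0.0366683
taper = 163 mm * 0.0366683 = 5.9769 mm

Answer: 5.9769 mm


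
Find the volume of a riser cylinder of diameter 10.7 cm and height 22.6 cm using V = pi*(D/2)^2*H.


Formula: V = pi * (D/2)^2 * H  (cylinder volume)
Radius = D/2 = 10.7/2 = 5.35 cm
V = pi * 5.35^2 * 22.6 = 2032.1973 cm^3

Final answer: 2032.1973 cm^3


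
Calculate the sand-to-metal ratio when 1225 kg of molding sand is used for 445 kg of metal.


Formula: Sand-to-Metal Ratio = W_sand / W_metal
Ratio = 1225 kg / 445 kg = 2.7528


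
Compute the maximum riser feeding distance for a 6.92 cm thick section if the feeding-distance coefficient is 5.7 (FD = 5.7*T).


Formula: FD = 5.7 * T  (riser feeding-distance rule)
FD = 5.7 * 6.92 cm = 39.4440 cm


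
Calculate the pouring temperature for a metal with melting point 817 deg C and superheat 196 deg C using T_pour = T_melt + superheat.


Formula: T_pour = T_melt + Superheat
T_pour = 817 + 196 = 1013 deg C

Answer: 1013 deg C


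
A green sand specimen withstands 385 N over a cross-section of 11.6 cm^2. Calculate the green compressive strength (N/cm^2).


Formula: Compressive Strength = Force / Area
Strength = 385 N / 11.6 cm^2 = 33.1897 N/cm^2

Final answer: 33.1897 N/cm^2


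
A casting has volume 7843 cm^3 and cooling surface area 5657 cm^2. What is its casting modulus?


Formula: Casting Modulus M = V / A
M = 7843 cm^3 / 5657 cm^2 = 1.3864 cm

1.3864 cm


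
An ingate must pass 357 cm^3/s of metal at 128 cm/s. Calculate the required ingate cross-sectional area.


Formula: A_ingate = Q / v  (continuity equation)
A = 357 cm^3/s / 128 cm/s = 2.7891 cm^2


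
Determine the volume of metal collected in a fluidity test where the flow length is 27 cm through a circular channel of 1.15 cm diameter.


Formula: V = pi * (d/2)^2 * L  (cylinder volume)
Radius = 1.15/2 = 0.575 cm
V = pi * 0.575^2 * 27 = 28.0446 cm^3

Answer: 28.0446 cm^3


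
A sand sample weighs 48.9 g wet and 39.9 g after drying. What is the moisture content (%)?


Formula: MC = (W_wet - W_dry) / W_wet * 100
Water mass = 48.9 - 39.9 = 9.0 g
MC = 9.0 / 48.9 * 100 = 18.4049%


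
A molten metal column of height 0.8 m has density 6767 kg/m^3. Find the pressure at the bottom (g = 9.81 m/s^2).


Formula: P = rho * g * h
rho * g = 6767 * 9.81 = 66384.27 N/m^3
P = 66384.27 * 0.8 = 53107.4160 Pa

Final answer: 53107.4160 Pa


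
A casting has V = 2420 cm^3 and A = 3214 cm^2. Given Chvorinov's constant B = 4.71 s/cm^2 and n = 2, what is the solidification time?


Formula: t_s = B * (V/A)^n  (Chvorinov's rule, n=2)
Modulus M = V/A = 2420/3214 = 0.752956 cm
M^2 = 0.752956^2 = 0.566943 cm^2
t_s = 4.71 * 0.566943 = 2.6703 s

2.6703 s


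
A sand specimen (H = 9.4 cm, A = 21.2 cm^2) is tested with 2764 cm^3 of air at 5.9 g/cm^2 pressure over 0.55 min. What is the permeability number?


Formula: Permeability Number P = (V * H) / (p * A * t)
Numerator: V * H = 2764 * 9.4 = 25981.6
Denominator: p * A * t = 5.9 * 21.2 * 0.55 = 68.794
P = 25981.6 / 68.794 = 377.6725

Answer: 377.6725


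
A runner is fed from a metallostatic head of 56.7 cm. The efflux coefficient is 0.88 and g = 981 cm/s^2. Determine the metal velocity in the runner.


Formula: v = Cd * sqrt(2 * g * h)  (Torricelli with discharge coefficient)
2*g*h = 2 * 981 * 56.7 = 111245.4 cm^2/s^2
sqrt(111245.4) = 333.53471 cm/s
v = 0.88 * 333.53471 = 293.5105 cm/s

293.5105 cm/s


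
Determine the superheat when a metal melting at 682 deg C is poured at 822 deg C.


Formula: Superheat = T_pour - T_melt
Superheat = 822 - 682 = 140 deg C


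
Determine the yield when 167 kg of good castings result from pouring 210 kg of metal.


Formula: Casting Yield = (W_good / W_total) * 100
Yield = (167 kg / 210 kg) * 100 = 79.5238%

79.5238%


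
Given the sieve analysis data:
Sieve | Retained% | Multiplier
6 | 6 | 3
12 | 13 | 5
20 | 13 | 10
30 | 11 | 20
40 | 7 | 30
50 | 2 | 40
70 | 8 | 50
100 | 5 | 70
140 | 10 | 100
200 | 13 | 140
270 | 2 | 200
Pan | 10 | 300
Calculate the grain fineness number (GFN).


Formula: GFN = sum(pct * multiplier) / sum(pct)
sum(pct * multiplier) = 7693
sum(pct) = 100
GFN = 7693 / 100 = 76.93

Answer: 76.93


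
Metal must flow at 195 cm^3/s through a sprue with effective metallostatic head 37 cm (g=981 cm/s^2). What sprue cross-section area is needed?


Formula: v = sqrt(2*g*h), A = Q/v
Velocity: v = sqrt(2 * 981 * 37) = sqrt(72594) = 269.4327 cm/s
Sprue area: A = Q / v = 195 / 269.4327 = 0.7237 cm^2

Answer: 0.7237 cm^2


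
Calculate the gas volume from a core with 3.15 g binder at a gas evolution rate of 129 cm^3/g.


Formula: V_gas = W_binder * gas_evolution_rate
V = 3.15 g * 129 cm^3/g = 406.3500 cm^3

Final answer: 406.3500 cm^3


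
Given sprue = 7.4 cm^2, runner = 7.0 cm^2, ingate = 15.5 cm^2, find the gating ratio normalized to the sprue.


Sprue:Runner:Ingate = 1 : 7.0/7.4 : 15.5/7.4 = 1:0.95:2.09


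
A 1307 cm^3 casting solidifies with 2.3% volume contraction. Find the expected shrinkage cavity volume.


Formula: V_shrink = V_casting * shrinkage_pct / 100
V_shrink = 1307 cm^3 * 2.3 / 100 = 30.0610 cm^3

30.0610 cm^3


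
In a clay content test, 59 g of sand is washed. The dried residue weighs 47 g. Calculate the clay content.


Formula: Clay% = (W_total - W_washed) / W_total * 100
Clay mass = 59 - 47 = 12 g
Clay% = 12 / 59 * 100 = 20.3390%

20.3390%
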